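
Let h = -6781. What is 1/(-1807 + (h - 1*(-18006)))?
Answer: 1/9418 ≈ 0.00010618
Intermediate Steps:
1/(-1807 + (h - 1*(-18006))) = 1/(-1807 + (-6781 - 1*(-18006))) = 1/(-1807 + (-6781 + 18006)) = 1/(-1807 + 11225) = 1/9418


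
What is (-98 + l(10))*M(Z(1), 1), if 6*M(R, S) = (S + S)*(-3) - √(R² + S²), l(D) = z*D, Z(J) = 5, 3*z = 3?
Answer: 88 + 44*√26/3 ≈ 162.79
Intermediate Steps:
z = 1 (z = (⅓)*3 = 1)
l(D) = D (l(D) = 1*D = D)
M(R, S) = -S - √(R² + S²)/6 (M(R, S) = ((S + S)*(-3) - √(R² + S²))/6 = ((2*S)*(-3) - √(R² + S²))/6 = (-6*S - √(R² + S²))/6 = (-√(R² + S²) - 6*S)/6 = -S - √(R² + S²)/6)
(-98 + l(10))*M(Z(1), 1) = (-98 + 10)*(-1*1 - √(5² + 1²)/6) = -88*(-1 - √(25 + 1)/6) = -88*(-1 - √26/6) = 88 + 44*√26/3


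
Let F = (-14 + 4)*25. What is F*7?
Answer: -1750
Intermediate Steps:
F = -250 (F = -10*25 = -250)
F*7 = -250*7 = -1750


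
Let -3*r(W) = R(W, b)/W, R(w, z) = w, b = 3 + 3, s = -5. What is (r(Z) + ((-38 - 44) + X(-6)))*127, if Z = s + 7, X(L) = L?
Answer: -33655/3 ≈ -11218.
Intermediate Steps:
b = 6
Z = 2 (Z = -5 + 7 = 2)
r(W) = -1/3 (r(W) = -W/(3*W) = -1/3*1 = -1/3)
(r(Z) + ((-38 - 44) + X(-6)))*127 = (-1/3 + ((-38 - 44) - 6))*127 = (-1/3 + (-82 - 6))*127 = (-1/3 - 88)*127 = -265/3*127 = -33655/3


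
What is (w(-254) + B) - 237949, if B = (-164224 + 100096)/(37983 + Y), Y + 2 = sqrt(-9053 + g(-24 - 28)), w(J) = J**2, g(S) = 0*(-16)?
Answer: 3*(-57811*sqrt(9053) + 2195740967*I)/(sqrt(9053) - 37981*I) ≈ -1.7343e+5 + 0.0042295*I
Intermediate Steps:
g(S) = 0
Y = -2 + I*sqrt(9053) (Y = -2 + sqrt(-9053 + 0) = -2 + sqrt(-9053) = -2 + I*sqrt(9053) ≈ -2.0 + 95.147*I)
B = -64128/(37981 + I*sqrt(9053)) (B = (-164224 + 100096)/(37983 + (-2 + I*sqrt(9053))) = -64128/(37981 + I*sqrt(9053)) ≈ -1.6884 + 0.0042297*I)
(w(-254) + B) - 237949 = ((-254)**2 + (-405940928/240427569 + 10688*I*sqrt(9053)/240427569)) - 237949 = (64516 + (-405940928/240427569 + 10688*I*sqrt(9053)/240427569)) - 237949 = (15511019100676/240427569 + 10688*I*sqrt(9053)/240427569) - 237949 = -41698480515305/240427569 + 10688*I*sqrt(9053)/240427569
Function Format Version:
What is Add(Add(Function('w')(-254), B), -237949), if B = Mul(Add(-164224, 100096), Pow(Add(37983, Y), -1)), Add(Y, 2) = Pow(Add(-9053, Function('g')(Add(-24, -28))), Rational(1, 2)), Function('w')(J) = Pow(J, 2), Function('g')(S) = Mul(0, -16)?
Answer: Mul(3, Pow(Add(Pow(9053, Rational(1, 2)), Mul(-37981, I)), -1), Add(Mul(-57811, Pow(9053, Rational(1, 2))), Mul(2195740967, I))) ≈ Add(-1.7343e+5, Mul(0.0042295, I))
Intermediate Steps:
Function('g')(S) = 0
Y = Add(-2, Mul(I, Pow(9053, Rational(1, 2)))) (Y = Add(-2, Pow(Add(-9053, 0), Rational(1, 2))) = Add(-2, Pow(-9053, Rational(1, 2))) = Add(-2, Mul(I, Pow(9053, Rational(1, 2)))) ≈ Add(-2.0000, Mul(95.147, I)))
B = Mul(-64128, Pow(Add(37981, Mul(I, Pow(9053, Rational(1, 2)))), -1)) (B = Mul(Add(-164224, 100096), Pow(Add(37983, Add(-2, Mul(I, Pow(9053, Rational(1, 2))))), -1)) = Mul(-64128, Pow(Add(37981, Mul(I, Pow(9053, Rational(1, 2)))), -1)) ≈ Add(-1.6884, Mul(0.0042297, I)))
Add(Add(Function('w')(-254), B), -237949) = Add(Add(Pow(-254, 2), Add(Rational(-405940928, 240427569), Mul(Rational(10688, 240427569), I, Pow(9053, Rational(1, 2))))), -237949) = Add(Add(64516, Add(Rational(-405940928, 240427569), Mul(Rational(10688, 240427569), I, Pow(9053, Rational(1, 2))))), -237949) = Add(Add(Rational(15511019100676, 240427569), Mul(Rational(10688, 240427569), I, Pow(9053, Rational(1, 2)))), -237949) = Add(Rational(-41698480515305, 240427569), Mul(Rational(10688, 240427569), I, Pow(9053, Rational(1, 2))))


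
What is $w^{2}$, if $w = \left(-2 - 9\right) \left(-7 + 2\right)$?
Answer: $3025$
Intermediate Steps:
$w = 55$ ($w = \left(-11\right) \left(-5\right) = 55$)
$w^{2} = 55^{2} = 3025$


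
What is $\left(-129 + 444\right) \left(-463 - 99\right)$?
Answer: $-177030$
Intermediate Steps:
$\left(-129 + 444\right) \left(-463 - 99\right) = 315 \left(-463 + \left(-196 + 97\right)\right) = 315 \left(-463 - 99\right) = 315 \left(-562\right) = -177030$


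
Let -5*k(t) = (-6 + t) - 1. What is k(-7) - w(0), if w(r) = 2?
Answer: ⅘ ≈ 0.80000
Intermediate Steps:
k(t) = 7/5 - t/5 (k(t) = -((-6 + t) - 1)/5 = -(-7 + t)/5 = 7/5 - t/5)
k(-7) - w(0) = (7/5 - ⅕*(-7)) - 1*2 = (7/5 + 7/5) - 2 = 14/5 - 2 = ⅘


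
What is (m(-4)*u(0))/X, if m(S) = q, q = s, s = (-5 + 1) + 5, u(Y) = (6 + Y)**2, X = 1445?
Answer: 36/1445 ≈ 0.024913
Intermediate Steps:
s = 1 (s = -4 + 5 = 1)
q = 1
m(S) = 1
(m(-4)*u(0))/X = (1*(6 + 0)**2)/1445 = (1*6**2)*(1/1445) = (1*36)*(1/1445) = 36*(1/1445) = 36/1445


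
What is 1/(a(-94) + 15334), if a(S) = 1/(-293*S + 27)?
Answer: 27569/422743047 ≈ 6.5215e-5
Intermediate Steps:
a(S) = 1/(27 - 293*S)
1/(a(-94) + 15334) = 1/(-1/(-27 + 293*(-94)) + 15334) = 1/(-1/(-27 - 27542) + 15334) = 1/(-1/(-27569) + 15334) = 1/(-1*(-1/27569) + 15334) = 1/(1/27569 + 15334) = 1/(422743047/27569) = 27569/422743047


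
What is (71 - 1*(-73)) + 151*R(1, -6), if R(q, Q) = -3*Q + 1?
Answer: 3013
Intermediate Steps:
R(q, Q) = 1 - 3*Q
(71 - 1*(-73)) + 151*R(1, -6) = (71 - 1*(-73)) + 151*(1 - 3*(-6)) = (71 + 73) + 151*(1 + 18) = 144 + 151*19 = 144 + 2869 = 3013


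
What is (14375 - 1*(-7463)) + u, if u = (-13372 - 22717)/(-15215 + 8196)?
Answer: 153317011/7019 ≈ 21843.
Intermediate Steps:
u = 36089/7019 (u = -36089/(-7019) = -36089*(-1/7019) = 36089/7019 ≈ 5.1416)
(14375 - 1*(-7463)) + u = (14375 - 1*(-7463)) + 36089/7019 = (14375 + 7463) + 36089/7019 = 21838 + 36089/7019 = 153317011/7019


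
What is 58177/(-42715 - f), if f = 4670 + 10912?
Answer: -58177/58297 ≈ -0.99794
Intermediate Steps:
f = 15582
58177/(-42715 - f) = 58177/(-42715 - 1*15582) = 58177/(-42715 - 15582) = 58177/(-58297) = 58177*(-1/58297) = -58177/58297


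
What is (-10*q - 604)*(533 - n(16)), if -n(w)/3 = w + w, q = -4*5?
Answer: -254116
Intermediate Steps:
q = -20
n(w) = -6*w (n(w) = -3*(w + w) = -6*w)
(-10*q - 604)*(533 - n(16)) = (-10*(-20) - 604)*(533 - (-6)*16) = (200 - 604)*(533 - 1*(-96)) = -404*(533 + 96) = -404*629 = -254116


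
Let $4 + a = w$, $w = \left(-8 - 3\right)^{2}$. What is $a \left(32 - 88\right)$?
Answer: $-6552$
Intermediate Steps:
$w = 121$ ($w = \left(-11\right)^{2} = 121$)
$a = 117$ ($a = -4 + 121 = 117$)
$a \left(32 - 88\right) = 117 \left(32 - 88\right) = 117 \left(-56\right) = -6552$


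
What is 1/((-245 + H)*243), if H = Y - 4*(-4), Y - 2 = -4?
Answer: -1/56133 ≈ -1.7815e-5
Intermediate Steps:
Y = -2 (Y = 2 - 4 = -2)
H = 14 (H = -2 - 4*(-4) = -2 + 16 = 14)
1/((-245 + H)*243) = 1/((-245 + 14)*243) = 1/(-231*243) = 1/(-56133) = -1/56133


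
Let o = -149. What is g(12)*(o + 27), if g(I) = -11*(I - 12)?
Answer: 0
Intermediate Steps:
g(I) = 132 - 11*I (g(I) = -11*(-12 + I) = 132 - 11*I)
g(12)*(o + 27) = (132 - 11*12)*(-149 + 27) = (132 - 132)*(-122) = 0*(-122) = 0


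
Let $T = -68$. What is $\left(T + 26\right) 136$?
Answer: $-5712$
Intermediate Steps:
$\left(T + 26\right) 136 = \left(-68 + 26\right) 136 = \left(-42\right) 136 = -5712$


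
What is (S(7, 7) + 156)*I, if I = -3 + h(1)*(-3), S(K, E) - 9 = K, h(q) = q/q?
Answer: -1032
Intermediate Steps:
h(q) = 1
S(K, E) = 9 + K
I = -6 (I = -3 + 1*(-3) = -3 - 3 = -6)
(S(7, 7) + 156)*I = ((9 + 7) + 156)*(-6) = (16 + 156)*(-6) = 172*(-6) = -1032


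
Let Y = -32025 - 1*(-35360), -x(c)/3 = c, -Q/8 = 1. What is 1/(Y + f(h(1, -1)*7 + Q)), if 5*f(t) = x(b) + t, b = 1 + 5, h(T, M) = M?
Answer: 5/16642 ≈ 0.00030044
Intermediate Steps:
Q = -8 (Q = -8*1 = -8)
b = 6
x(c) = -3*c
f(t) = -18/5 + t/5 (f(t) = (-3*6 + t)/5 = (-18 + t)/5 = -18/5 + t/5)
Y = 3335 (Y = -32025 + 35360 = 3335)
1/(Y + f(h(1, -1)*7 + Q)) = 1/(3335 + (-18/5 + (-1*7 - 8)/5)) = 1/(3335 + (-18/5 + (-7 - 8)/5)) = 1/(3335 + (-18/5 + (⅕)*(-15))) = 1/(3335 + (-18/5 - 3)) = 1/(3335 - 33/5) = 1/(16642/5) = 5/16642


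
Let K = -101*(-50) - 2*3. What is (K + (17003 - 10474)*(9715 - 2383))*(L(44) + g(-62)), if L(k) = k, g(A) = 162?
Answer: 9862388432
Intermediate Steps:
K = 5044 (K = 5050 - 6 = 5044)
(K + (17003 - 10474)*(9715 - 2383))*(L(44) + g(-62)) = (5044 + (17003 - 10474)*(9715 - 2383))*(44 + 162) = (5044 + 6529*7332)*206 = (5044 + 47870628)*206 = 47875672*206 = 9862388432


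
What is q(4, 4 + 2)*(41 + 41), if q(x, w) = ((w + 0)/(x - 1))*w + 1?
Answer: 1066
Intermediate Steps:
q(x, w) = 1 + w²/(-1 + x) (q(x, w) = (w/(-1 + x))*w + 1 = w²/(-1 + x) + 1 = 1 + w²/(-1 + x))
q(4, 4 + 2)*(41 + 41) = ((-1 + 4 + (4 + 2)²)/(-1 + 4))*(41 + 41) = ((-1 + 4 + 6²)/3)*82 = ((-1 + 4 + 36)/3)*82 = ((⅓)*39)*82 = 13*82 = 1066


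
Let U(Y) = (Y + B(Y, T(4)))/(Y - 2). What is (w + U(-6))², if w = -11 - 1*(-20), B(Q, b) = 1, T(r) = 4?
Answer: 5929/64 ≈ 92.641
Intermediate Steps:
w = 9 (w = -11 + 20 = 9)
U(Y) = (1 + Y)/(-2 + Y) (U(Y) = (Y + 1)/(Y - 2) = (1 + Y)/(-2 + Y))
(w + U(-6))² = (9 + (1 - 6)/(-2 - 6))² = (9 - 5/(-8))² = (9 - ⅛*(-5))² = (9 + 5/8)² = (77/8)² = 5929/64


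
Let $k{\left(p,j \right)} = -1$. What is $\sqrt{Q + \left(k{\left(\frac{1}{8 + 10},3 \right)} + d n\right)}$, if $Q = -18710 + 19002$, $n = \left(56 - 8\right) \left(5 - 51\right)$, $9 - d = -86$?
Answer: $i \sqrt{209469} \approx 457.68 i$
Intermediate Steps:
$d = 95$ ($d = 9 - -86 = 9 + 86 = 95$)
$n = -2208$ ($n = 48 \left(-46\right) = -2208$)
$Q = 292$
$\sqrt{Q + \left(k{\left(\frac{1}{8 + 10},3 \right)} + d n\right)} = \sqrt{292 + \left(-1 + 95 \left(-2208\right)\right)} = \sqrt{292 - 209761} = \sqrt{-209469} = i \sqrt{209469}$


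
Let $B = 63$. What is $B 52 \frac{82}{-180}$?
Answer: $- \frac{7462}{5} \approx -1492.4$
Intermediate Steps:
$B 52 \frac{82}{-180} = 63 \cdot 52 \frac{82}{-180} = 3276 \cdot 82 \left(- \frac{1}{180}\right) = 3276 \left(- \frac{41}{90}\right) = - \frac{7462}{5}$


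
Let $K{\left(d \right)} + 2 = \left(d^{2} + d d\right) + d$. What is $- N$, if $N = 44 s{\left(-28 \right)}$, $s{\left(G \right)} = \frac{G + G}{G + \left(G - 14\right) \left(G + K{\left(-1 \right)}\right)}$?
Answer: $\frac{176}{85} \approx 2.0706$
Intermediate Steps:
$K{\left(d \right)} = -2 + d + 2 d^{2}$ ($K{\left(d \right)} = -2 + \left(\left(d^{2} + d d\right) + d\right) = -2 + \left(\left(d^{2} + d^{2}\right) + d\right) = -2 + \left(2 d^{2} + d\right) = -2 + \left(d + 2 d^{2}\right) = -2 + d + 2 d^{2}$)
$s{\left(G \right)} = \frac{2 G}{G + \left(-1 + G\right) \left(-14 + G\right)}$ ($s{\left(G \right)} = \frac{G + G}{G + \left(G - 14\right) \left(G - \left(3 - 2\right)\right)} = \frac{2 G}{G + \left(-14 + G\right) \left(G - 1\right)} = \frac{2 G}{G + \left(-14 + G\right) \left(-1 + G\right)} = \frac{2 G}{G + \left(-1 + G\right) \left(-14 + G\right)}$)
$N = - \frac{176}{85}$ ($N = 44 \cdot 2 \left(-28\right) \frac{1}{14 + \left(-28\right)^{2} - -392} = 44 \cdot 2 \left(-28\right) \frac{1}{14 + 784 + 392} = 44 \cdot 2 \left(-28\right) \frac{1}{1190} = 44 \left(- \frac{4}{85}\right) = - \frac{176}{85} \approx -2.0706$)
$- N = \left(-1\right) \left(- \frac{176}{85}\right) = \frac{176}{85}$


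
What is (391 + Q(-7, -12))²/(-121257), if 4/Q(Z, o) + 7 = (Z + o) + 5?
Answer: -67354849/53474337 ≈ -1.2596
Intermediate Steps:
Q(Z, o) = 4/(-2 + Z + o) (Q(Z, o) = 4/(-7 + ((Z + o) + 5)) = 4/(-7 + (5 + Z + o)) = 4/(-2 + Z + o))
(391 + Q(-7, -12))²/(-121257) = (391 + 4/(-2 - 7 - 12))²/(-121257) = (391 + 4/(-21))²*(-1/121257) = (391 + 4*(-1/21))²*(-1/121257) = (391 - 4/21)²*(-1/121257) = (8207/21)²*(-1/121257) = (67354849/441)*(-1/121257) = -67354849/53474337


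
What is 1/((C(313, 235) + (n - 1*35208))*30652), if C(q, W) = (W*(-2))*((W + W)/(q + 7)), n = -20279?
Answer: -4/6887787931 ≈ -5.8074e-10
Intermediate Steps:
C(q, W) = -4*W²/(7 + q) (C(q, W) = (-2*W)*((2*W)/(7 + q)) = (-2*W)*(2*W/(7 + q)) = -4*W²/(7 + q))
1/((C(313, 235) + (n - 1*35208))*30652) = 1/(-4*235²/(7 + 313) + (-20279 - 1*35208)*30652) = (1/30652)/(-4*55225/320 + (-20279 - 35208)) = (1/30652)/(-4*55225*1/320 - 55487) = (1/30652)/(-11045/16 - 55487) = (1/30652)/(-898837/16) = -16/898837*1/30652 = -4/6887787931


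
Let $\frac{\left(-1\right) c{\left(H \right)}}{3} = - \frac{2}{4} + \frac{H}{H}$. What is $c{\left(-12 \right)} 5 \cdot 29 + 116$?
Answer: $- \frac{203}{2} \approx -101.5$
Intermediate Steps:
$c{\left(H \right)} = - \frac{3}{2}$ ($c{\left(H \right)} = - 3 \left(- \frac{2}{4} + \frac{H}{H}\right) = - 3 \left(\left(-2\right) \frac{1}{4} + 1\right) = - 3 \left(- \frac{1}{2} + 1\right) = \left(-3\right) \frac{1}{2} = - \frac{3}{2}$)
$c{\left(-12 \right)} 5 \cdot 29 + 116 = - \frac{3 \cdot 5 \cdot 29}{2} + 116 = \left(- \frac{3}{2}\right) 145 + 116 = - \frac{435}{2} + 116 = - \frac{203}{2}$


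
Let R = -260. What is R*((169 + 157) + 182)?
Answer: -132080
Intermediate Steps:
R*((169 + 157) + 182) = -260*((169 + 157) + 182) = -260*(326 + 182) = -260*508 = -132080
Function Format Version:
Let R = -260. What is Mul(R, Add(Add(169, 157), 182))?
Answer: -132080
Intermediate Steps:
Mul(R, Add(Add(169, 157), 182)) = Mul(-260, Add(Add(169, 157), 182)) = Mul(-260, Add(326, 182)) = Mul(-260, 508) = -132080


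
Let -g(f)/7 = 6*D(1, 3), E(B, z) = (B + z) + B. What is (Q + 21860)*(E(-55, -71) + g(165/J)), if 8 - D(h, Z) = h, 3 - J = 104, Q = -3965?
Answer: -8500125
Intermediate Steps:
J = -101 (J = 3 - 1*104 = 3 - 104 = -101)
D(h, Z) = 8 - h
E(B, z) = z + 2*B
g(f) = -294 (g(f) = -42*(8 - 1*1) = -42*(8 - 1) = -42*7 = -7*42 = -294)
(Q + 21860)*(E(-55, -71) + g(165/J)) = (-3965 + 21860)*((-71 + 2*(-55)) - 294) = 17895*((-71 - 110) - 294) = 17895*(-181 - 294) = 17895*(-475) = -8500125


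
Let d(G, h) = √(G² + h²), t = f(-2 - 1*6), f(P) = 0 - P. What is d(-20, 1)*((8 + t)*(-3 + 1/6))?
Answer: -136*√401/3 ≈ -907.80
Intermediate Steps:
f(P) = -P
t = 8 (t = -(-2 - 1*6) = -(-2 - 6) = -1*(-8) = 8)
d(-20, 1)*((8 + t)*(-3 + 1/6)) = √((-20)² + 1²)*((8 + 8)*(-3 + 1/6)) = √(400 + 1)*(16*(-3 + ⅙)) = √401*(16*(-17/6)) = √401*(-136/3) = -136*√401/3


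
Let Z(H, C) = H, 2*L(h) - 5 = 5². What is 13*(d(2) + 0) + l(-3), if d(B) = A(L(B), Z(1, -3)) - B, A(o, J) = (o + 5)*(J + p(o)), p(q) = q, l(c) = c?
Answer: 4131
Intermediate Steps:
L(h) = 15 (L(h) = 5/2 + (½)*5² = 5/2 + (½)*25 = 5/2 + 25/2 = 15)
A(o, J) = (5 + o)*(J + o) (A(o, J) = (o + 5)*(J + o) = (5 + o)*(J + o))
d(B) = 320 - B (d(B) = (15² + 5*1 + 5*15 + 1*15) - B = (225 + 5 + 75 + 15) - B = 320 - B)
13*(d(2) + 0) + l(-3) = 13*((320 - 1*2) + 0) - 3 = 13*((320 - 2) + 0) - 3 = 13*(318 + 0) - 3 = 13*318 - 3 = 4134 - 3 = 4131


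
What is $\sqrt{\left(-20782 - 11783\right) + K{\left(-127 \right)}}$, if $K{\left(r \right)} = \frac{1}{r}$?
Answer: $\frac{2 i \sqrt{131310253}}{127} \approx 180.46 i$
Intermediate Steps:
$\sqrt{\left(-20782 - 11783\right) + K{\left(-127 \right)}} = \sqrt{\left(-20782 - 11783\right) + \frac{1}{-127}} = \sqrt{-32565 - \frac{1}{127}} = \sqrt{- \frac{4135756}{127}} = \frac{2 i \sqrt{131310253}}{127}$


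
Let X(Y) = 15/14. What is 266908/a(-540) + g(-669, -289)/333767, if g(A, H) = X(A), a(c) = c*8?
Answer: -155898886163/2523278520 ≈ -61.784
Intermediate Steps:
X(Y) = 15/14 (X(Y) = 15*(1/14) = 15/14)
a(c) = 8*c
g(A, H) = 15/14
266908/a(-540) + g(-669, -289)/333767 = 266908/((8*(-540))) + (15/14)/333767 = 266908/(-4320) + (15/14)*(1/333767) = 266908*(-1/4320) + 15/4672738 = -66727/1080 + 15/4672738 = -155898886163/2523278520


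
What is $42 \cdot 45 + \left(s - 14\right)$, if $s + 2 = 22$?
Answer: $1896$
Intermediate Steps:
$s = 20$ ($s = -2 + 22 = 20$)
$42 \cdot 45 + \left(s - 14\right) = 42 \cdot 45 + \left(20 - 14\right) = 1890 + \left(20 - 14\right) = 1890 + 6 = 1896$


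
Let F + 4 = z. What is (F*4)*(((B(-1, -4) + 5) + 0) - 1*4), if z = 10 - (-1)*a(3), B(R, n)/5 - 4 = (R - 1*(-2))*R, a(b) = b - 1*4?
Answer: 320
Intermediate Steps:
a(b) = -4 + b (a(b) = b - 4 = -4 + b)
B(R, n) = 20 + 5*R*(2 + R) (B(R, n) = 20 + 5*((R - 1*(-2))*R) = 20 + 5*((R + 2)*R) = 20 + 5*((2 + R)*R) = 20 + 5*(R*(2 + R)) = 20 + 5*R*(2 + R))
z = 9 (z = 10 - (-1)*(-4 + 3) = 10 - (-1)*(-1) = 10 - 1*1 = 10 - 1 = 9)
F = 5 (F = -4 + 9 = 5)
(F*4)*(((B(-1, -4) + 5) + 0) - 1*4) = (5*4)*((((20 + 5*(-1)² + 10*(-1)) + 5) + 0) - 1*4) = 20*((((20 + 5*1 - 10) + 5) + 0) - 4) = 20*((((20 + 5 - 10) + 5) + 0) - 4) = 20*(((15 + 5) + 0) - 4) = 20*((20 + 0) - 4) = 20*(20 - 4) = 20*16 = 320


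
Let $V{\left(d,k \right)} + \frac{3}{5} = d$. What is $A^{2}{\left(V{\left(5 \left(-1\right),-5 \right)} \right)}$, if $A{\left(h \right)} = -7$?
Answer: $49$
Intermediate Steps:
$V{\left(d,k \right)} = - \frac{3}{5} + d$
$A^{2}{\left(V{\left(5 \left(-1\right),-5 \right)} \right)} = \left(-7\right)^{2} = 49$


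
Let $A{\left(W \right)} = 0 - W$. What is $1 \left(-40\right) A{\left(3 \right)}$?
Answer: $120$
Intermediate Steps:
$A{\left(W \right)} = - W$
$1 \left(-40\right) A{\left(3 \right)} = 1 \left(-40\right) \left(\left(-1\right) 3\right) = \left(-40\right) \left(-3\right) = 120$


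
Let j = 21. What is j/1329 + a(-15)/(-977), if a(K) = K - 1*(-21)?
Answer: 4181/432811 ≈ 0.0096601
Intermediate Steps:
a(K) = 21 + K (a(K) = K + 21 = 21 + K)
j/1329 + a(-15)/(-977) = 21/1329 + (21 - 15)/(-977) = 21*(1/1329) + 6*(-1/977) = 7/443 - 6/977 = 4181/432811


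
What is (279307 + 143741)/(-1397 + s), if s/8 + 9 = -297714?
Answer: -423048/2383181 ≈ -0.17751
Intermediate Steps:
s = -2381784 (s = -72 + 8*(-297714) = -72 - 2381712 = -2381784)
(279307 + 143741)/(-1397 + s) = (279307 + 143741)/(-1397 - 2381784) = 423048/(-2383181) = 423048*(-1/2383181) = -423048/2383181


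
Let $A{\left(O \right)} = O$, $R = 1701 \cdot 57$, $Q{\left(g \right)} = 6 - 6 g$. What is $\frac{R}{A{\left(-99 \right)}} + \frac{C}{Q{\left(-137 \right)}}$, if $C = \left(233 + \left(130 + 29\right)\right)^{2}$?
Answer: $- \frac{1807435}{2277} \approx -793.78$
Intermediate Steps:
$R = 96957$
$C = 153664$ ($C = \left(233 + 159\right)^{2} = 392^{2} = 153664$)
$\frac{R}{A{\left(-99 \right)}} + \frac{C}{Q{\left(-137 \right)}} = \frac{96957}{-99} + \frac{153664}{6 - -822} = 96957 \left(- \frac{1}{99}\right) + \frac{153664}{6 + 822} = - \frac{10773}{11} + \frac{153664}{828} = - \frac{10773}{11} + 153664 \cdot \frac{1}{828} = - \frac{10773}{11} + \frac{38416}{207} = - \frac{1807435}{2277}$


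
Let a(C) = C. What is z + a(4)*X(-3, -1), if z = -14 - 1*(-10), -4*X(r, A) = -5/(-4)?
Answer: -21/4 ≈ -5.2500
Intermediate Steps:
X(r, A) = -5/16 (X(r, A) = -(-5)/(4*(-4)) = -(-5)*(-1)/(4*4) = -¼*5/4 = -5/16)
z = -4 (z = -14 + 10 = -4)
z + a(4)*X(-3, -1) = -4 + 4*(-5/16) = -4 - 5/4 = -21/4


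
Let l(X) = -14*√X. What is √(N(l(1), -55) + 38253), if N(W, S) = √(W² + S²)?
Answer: √(38253 + √3221) ≈ 195.73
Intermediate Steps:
N(W, S) = √(S² + W²)
√(N(l(1), -55) + 38253) = √(√((-55)² + (-14*√1)²) + 38253) = √(√(3025 + (-14*1)²) + 38253) = √(√(3025 + (-14)²) + 38253) = √(√(3025 + 196) + 38253) = √(√3221 + 38253) = √(38253 + √3221)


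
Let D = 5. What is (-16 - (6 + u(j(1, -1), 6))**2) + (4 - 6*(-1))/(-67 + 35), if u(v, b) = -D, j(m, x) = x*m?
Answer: -277/16 ≈ -17.313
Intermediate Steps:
j(m, x) = m*x
u(v, b) = -5 (u(v, b) = -1*5 = -5)
(-16 - (6 + u(j(1, -1), 6))**2) + (4 - 6*(-1))/(-67 + 35) = (-16 - (6 - 5)**2) + (4 - 6*(-1))/(-67 + 35) = (-16 - 1*1**2) + (4 + 6)/(-32) = (-16 - 1*1) - 1/32*10 = (-16 - 1) - 5/16 = -17 - 5/16 = -277/16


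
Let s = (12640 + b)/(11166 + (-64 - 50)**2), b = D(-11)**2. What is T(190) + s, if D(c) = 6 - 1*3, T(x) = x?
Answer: 4603429/24162 ≈ 190.52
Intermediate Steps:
D(c) = 3 (D(c) = 6 - 3 = 3)
b = 9 (b = 3**2 = 9)
s = 12649/24162 (s = (12640 + 9)/(11166 + (-64 - 50)**2) = 12649/(11166 + (-114)**2) = 12649/(11166 + 12996) = 12649/24162 ≈ 0.52351)
T(190) + s = 190 + 12649/24162 = 4603429/24162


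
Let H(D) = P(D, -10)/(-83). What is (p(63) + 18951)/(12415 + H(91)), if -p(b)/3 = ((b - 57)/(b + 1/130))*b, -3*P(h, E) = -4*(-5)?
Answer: 38614975029/25321288805 ≈ 1.5250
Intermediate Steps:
P(h, E) = -20/3 (P(h, E) = -(-4)*(-5)/3 = -⅓*20 = -20/3)
H(D) = 20/249 (H(D) = -20/3/(-83) = -20/3*(-1/83) = 20/249)
p(b) = -3*b*(-57 + b)/(1/130 + b) (p(b) = -3*(b - 57)/(b + 1/130)*b = -3*(-57 + b)/(b + 1/130)*b = -3*(-57 + b)/(1/130 + b)*b = -3*b*(-57 + b)/(1/130 + b))
(p(63) + 18951)/(12415 + H(91)) = (390*63*(57 - 1*63)/(1 + 130*63) + 18951)/(12415 + 20/249) = (390*63*(57 - 63)/(1 + 8190) + 18951)/(3091355/249) = (390*63*(-6)/8191 + 18951)*(249/3091355) = (390*63*(1/8191)*(-6) + 18951)*(249/3091355) = (-147420/8191 + 18951)*(249/3091355) = (155080221/8191)*(249/3091355) = 38614975029/25321288805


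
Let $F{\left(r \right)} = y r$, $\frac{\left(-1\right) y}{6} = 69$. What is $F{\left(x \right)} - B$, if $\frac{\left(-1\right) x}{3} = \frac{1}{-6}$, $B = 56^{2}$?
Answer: $-3343$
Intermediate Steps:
$B = 3136$
$y = -414$ ($y = \left(-6\right) 69 = -414$)
$x = \frac{1}{2}$ ($x = - \frac{3}{-6} = \left(-3\right) \left(- \frac{1}{6}\right) = \frac{1}{2} \approx 0.5$)
$F{\left(r \right)} = - 414 r$
$F{\left(x \right)} - B = \left(-414\right) \frac{1}{2} - 3136 = -207 - 3136 = -3343$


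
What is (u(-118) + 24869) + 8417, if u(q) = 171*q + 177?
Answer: 13285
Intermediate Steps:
u(q) = 177 + 171*q
(u(-118) + 24869) + 8417 = ((177 + 171*(-118)) + 24869) + 8417 = ((177 - 20178) + 24869) + 8417 = (-20001 + 24869) + 8417 = 4868 + 8417 = 13285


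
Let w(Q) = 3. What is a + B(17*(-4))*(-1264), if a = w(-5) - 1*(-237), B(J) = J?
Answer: 86192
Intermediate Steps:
a = 240 (a = 3 - 1*(-237) = 3 + 237 = 240)
a + B(17*(-4))*(-1264) = 240 + (17*(-4))*(-1264) = 240 - 68*(-1264) = 240 + 85952 = 86192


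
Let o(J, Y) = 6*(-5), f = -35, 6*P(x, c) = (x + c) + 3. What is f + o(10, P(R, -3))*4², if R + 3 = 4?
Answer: -515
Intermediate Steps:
R = 1 (R = -3 + 4 = 1)
P(x, c) = ½ + c/6 + x/6 (P(x, c) = ((x + c) + 3)/6 = ((c + x) + 3)/6 = (3 + c + x)/6 = ½ + c/6 + x/6)
o(J, Y) = -30
f + o(10, P(R, -3))*4² = -35 - 30*4² = -35 - 30*16 = -35 - 480 = -515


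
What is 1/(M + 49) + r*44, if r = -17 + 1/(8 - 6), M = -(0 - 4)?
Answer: -38477/53 ≈ -725.98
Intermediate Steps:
M = 4 (M = -1*(-4) = 4)
r = -33/2 (r = -17 + 1/2 = -33/2 ≈ -16.500)
1/(M + 49) + r*44 = 1/(4 + 49) - 33/2*44 = 1/53 - 726 = -38477/53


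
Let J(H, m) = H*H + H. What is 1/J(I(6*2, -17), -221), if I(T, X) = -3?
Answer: ⅙ ≈ 0.16667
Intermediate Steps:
J(H, m) = H + H² (J(H, m) = H² + H = H + H²)
1/J(I(6*2, -17), -221) = 1/(-3*(1 - 3)) = 1/(-3*(-2)) = 1/6 = ⅙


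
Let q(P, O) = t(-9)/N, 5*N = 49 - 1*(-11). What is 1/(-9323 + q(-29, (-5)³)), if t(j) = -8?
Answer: -3/27971 ≈ -0.00010725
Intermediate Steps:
N = 12 (N = (49 - 1*(-11))/5 = (49 + 11)/5 = (⅕)*60 = 12)
q(P, O) = -⅔ (q(P, O) = -8/12 = -8*1/12 = -⅔)
1/(-9323 + q(-29, (-5)³)) = 1/(-9323 - ⅔) = 1/(-27971/3) = -3/27971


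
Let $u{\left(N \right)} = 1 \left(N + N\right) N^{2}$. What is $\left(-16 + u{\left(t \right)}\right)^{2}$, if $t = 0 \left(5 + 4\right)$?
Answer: $256$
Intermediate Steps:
$t = 0$ ($t = 0 \cdot 9 = 0$)
$u{\left(N \right)} = 2 N^{3}$ ($u{\left(N \right)} = 1 \cdot 2 N N^{2} = 2 N N^{2} = 2 N^{3}$)
$\left(-16 + u{\left(t \right)}\right)^{2} = \left(-16 + 2 \cdot 0^{3}\right)^{2} = \left(-16 + 2 \cdot 0\right)^{2} = \left(-16 + 0\right)^{2} = \left(-16\right)^{2} = 256$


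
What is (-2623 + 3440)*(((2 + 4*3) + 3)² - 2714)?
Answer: -1981225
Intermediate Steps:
(-2623 + 3440)*(((2 + 4*3) + 3)² - 2714) = 817*(((2 + 12) + 3)² - 2714) = 817*((14 + 3)² - 2714) = 817*(17² - 2714) = 817*(289 - 2714) = 817*(-2425) = -1981225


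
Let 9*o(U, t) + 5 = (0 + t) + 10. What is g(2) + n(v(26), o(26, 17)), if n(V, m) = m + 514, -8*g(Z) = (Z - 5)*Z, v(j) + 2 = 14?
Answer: 18619/36 ≈ 517.19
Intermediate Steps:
o(U, t) = 5/9 + t/9 (o(U, t) = -5/9 + ((0 + t) + 10)/9 = -5/9 + (t + 10)/9 = -5/9 + (10 + t)/9 = -5/9 + (10/9 + t/9) = 5/9 + t/9)
v(j) = 12 (v(j) = -2 + 14 = 12)
g(Z) = -Z*(-5 + Z)/8 (g(Z) = -(Z - 5)*Z/8 = -(-5 + Z)*Z/8 = -Z*(-5 + Z)/8)
n(V, m) = 514 + m
g(2) + n(v(26), o(26, 17)) = (⅛)*2*(5 - 1*2) + (514 + (5/9 + (⅑)*17)) = (⅛)*2*(5 - 2) + (514 + (5/9 + 17/9)) = (⅛)*2*3 + (514 + 22/9) = ¾ + 4648/9 = 18619/36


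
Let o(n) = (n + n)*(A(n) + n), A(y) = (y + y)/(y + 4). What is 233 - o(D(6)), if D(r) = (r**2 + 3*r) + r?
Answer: -7192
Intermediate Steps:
D(r) = r**2 + 4*r
A(y) = 2*y/(4 + y) (A(y) = (2*y)/(4 + y) = 2*y/(4 + y))
o(n) = 2*n*(n + 2*n/(4 + n)) (o(n) = (n + n)*(2*n/(4 + n) + n) = (2*n)*(n + 2*n/(4 + n)) = 2*n*(n + 2*n/(4 + n)))
233 - o(D(6)) = 233 - 2*(6*(4 + 6))**2*(6 + 6*(4 + 6))/(4 + 6*(4 + 6)) = 233 - 2*(6*10)**2*(6 + 6*10)/(4 + 6*10) = 233 - 2*60**2*(6 + 60)/(4 + 60) = 233 - 2*3600*66/64 = 233 - 1*7425 = 233 - 7425 = -7192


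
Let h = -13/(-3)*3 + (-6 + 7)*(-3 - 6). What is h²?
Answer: 16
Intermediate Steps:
h = 4 (h = -13*(-⅓)*3 + 1*(-9) = (13/3)*3 - 9 = 13 - 9 = 4)
h² = 4² = 16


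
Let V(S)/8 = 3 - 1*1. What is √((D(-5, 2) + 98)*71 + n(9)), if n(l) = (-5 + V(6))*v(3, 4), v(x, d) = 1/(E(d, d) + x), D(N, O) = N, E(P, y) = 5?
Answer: √105670/4 ≈ 81.267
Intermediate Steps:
v(x, d) = 1/(5 + x)
V(S) = 16 (V(S) = 8*(3 - 1*1) = 8*(3 - 1) = 8*2 = 16)
n(l) = 11/8 (n(l) = (-5 + 16)/(5 + 3) = 11/8)
√((D(-5, 2) + 98)*71 + n(9)) = √((-5 + 98)*71 + 11/8) = √(93*71 + 11/8) = √(6603 + 11/8) = √(52835/8) = √105670/4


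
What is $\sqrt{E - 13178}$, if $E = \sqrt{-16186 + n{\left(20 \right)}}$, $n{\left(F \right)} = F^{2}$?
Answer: $\sqrt{-13178 + 3 i \sqrt{1754}} \approx 0.5472 + 114.8 i$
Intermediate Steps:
$E = 3 i \sqrt{1754}$ ($E = \sqrt{-16186 + 20^{2}} = \sqrt{-16186 + 400} = \sqrt{-15786} = 3 i \sqrt{1754} \approx 125.64 i$)
$\sqrt{E - 13178} = \sqrt{3 i \sqrt{1754} - 13178} = \sqrt{-13178 + 3 i \sqrt{1754}}$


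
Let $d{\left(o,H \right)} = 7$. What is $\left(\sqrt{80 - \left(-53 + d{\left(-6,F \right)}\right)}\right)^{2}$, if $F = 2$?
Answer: $126$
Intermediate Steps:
$\left(\sqrt{80 - \left(-53 + d{\left(-6,F \right)}\right)}\right)^{2} = \left(\sqrt{80 + \left(53 - 7\right)}\right)^{2} = \left(\sqrt{80 + 46}\right)^{2} = \left(\sqrt{126}\right)^{2} = \left(3 \sqrt{14}\right)^{2} = 126$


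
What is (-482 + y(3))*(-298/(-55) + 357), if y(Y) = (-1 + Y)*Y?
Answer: -9488108/55 ≈ -1.7251e+5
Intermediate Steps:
y(Y) = Y*(-1 + Y)
(-482 + y(3))*(-298/(-55) + 357) = (-482 + 3*(-1 + 3))*(-298/(-55) + 357) = (-482 + 3*2)*(-298*(-1/55) + 357) = (-482 + 6)*(298/55 + 357) = -476*19933/55 = -9488108/55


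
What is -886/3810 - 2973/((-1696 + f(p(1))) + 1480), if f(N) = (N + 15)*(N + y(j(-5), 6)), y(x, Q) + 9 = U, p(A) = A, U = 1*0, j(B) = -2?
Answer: 5511173/655320 ≈ 8.4099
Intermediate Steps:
U = 0
y(x, Q) = -9 (y(x, Q) = -9 + 0 = -9)
f(N) = (-9 + N)*(15 + N) (f(N) = (N + 15)*(N - 9) = (15 + N)*(-9 + N) = (-9 + N)*(15 + N))
-886/3810 - 2973/((-1696 + f(p(1))) + 1480) = -886/3810 - 2973/((-1696 + (-135 + 1² + 6*1)) + 1480) = -886*1/3810 - 2973/((-1696 + (-135 + 1 + 6)) + 1480) = -443/1905 - 2973/((-1696 - 128) + 1480) = -443/1905 - 2973/(-1824 + 1480) = -443/1905 - 2973/(-344) = -443/1905 - 2973*(-1/344) = -443/1905 + 2973/344 = 5511173/655320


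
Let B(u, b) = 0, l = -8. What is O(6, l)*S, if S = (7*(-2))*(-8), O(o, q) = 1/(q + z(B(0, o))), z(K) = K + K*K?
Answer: -14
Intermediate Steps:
z(K) = K + K²
O(o, q) = 1/q (O(o, q) = 1/(q + 0*(1 + 0)) = 1/(q + 0*1) = 1/(q + 0) = 1/q)
S = 112 (S = -14*(-8) = 112)
O(6, l)*S = 112/(-8) = -⅛*112 = -14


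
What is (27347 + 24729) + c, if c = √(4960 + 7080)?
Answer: 52076 + 2*√3010 ≈ 52186.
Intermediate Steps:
c = 2*√3010 (c = √12040 = 2*√3010 ≈ 109.73)
(27347 + 24729) + c = (27347 + 24729) + 2*√3010 = 52076 + 2*√3010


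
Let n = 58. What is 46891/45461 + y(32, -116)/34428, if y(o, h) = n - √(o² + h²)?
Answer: 62192311/60197358 - √905/8607 ≈ 1.0296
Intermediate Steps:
y(o, h) = 58 - √(h² + o²) (y(o, h) = 58 - √(o² + h²) = 58 - √(h² + o²))
46891/45461 + y(32, -116)/34428 = 46891/45461 + (58 - √((-116)² + 32²))/34428 = 46891*(1/45461) + (58 - √(13456 + 1024))*(1/34428) = 3607/3497 + (58 - √14480)*(1/34428) = 3607/3497 + (58 - 4*√905)*(1/34428) = 3607/3497 + (29/17214 - √905/8607) = 62192311/60197358 - √905/8607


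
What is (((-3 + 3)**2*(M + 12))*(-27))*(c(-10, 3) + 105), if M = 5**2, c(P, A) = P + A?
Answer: 0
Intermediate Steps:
c(P, A) = A + P
M = 25
(((-3 + 3)**2*(M + 12))*(-27))*(c(-10, 3) + 105) = (((-3 + 3)**2*(25 + 12))*(-27))*((3 - 10) + 105) = ((0**2*37)*(-27))*(-7 + 105) = ((0*37)*(-27))*98 = (0*(-27))*98 = 0*98 = 0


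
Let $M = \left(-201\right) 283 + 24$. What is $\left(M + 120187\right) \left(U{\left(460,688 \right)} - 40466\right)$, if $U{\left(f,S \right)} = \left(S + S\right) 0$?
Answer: $-2562630848$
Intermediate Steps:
$U{\left(f,S \right)} = 0$ ($U{\left(f,S \right)} = 2 S 0 = 0$)
$M = -56859$ ($M = -56883 + 24 = -56859$)
$\left(M + 120187\right) \left(U{\left(460,688 \right)} - 40466\right) = \left(-56859 + 120187\right) \left(0 - 40466\right) = 63328 \left(-40466\right) = -2562630848$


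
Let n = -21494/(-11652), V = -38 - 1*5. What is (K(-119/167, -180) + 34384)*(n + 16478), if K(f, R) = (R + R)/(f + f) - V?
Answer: 396227576554975/693294 ≈ 5.7151e+8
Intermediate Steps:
V = -43 (V = -38 - 5 = -43)
n = 10747/5826 (n = -21494*(-1/11652) = 10747/5826 ≈ 1.8447)
K(f, R) = 43 + R/f (K(f, R) = (R + R)/(f + f) - 1*(-43) = (2*R)/((2*f)) + 43 = (2*R)*(1/(2*f)) + 43 = R/f + 43 = 43 + R/f)
(K(-119/167, -180) + 34384)*(n + 16478) = ((43 - 180/((-119/167))) + 34384)*(10747/5826 + 16478) = ((43 - 180/((-119*1/167))) + 34384)*(96011575/5826) = ((43 - 180/(-119/167)) + 34384)*(96011575/5826) = ((43 - 180*(-167/119)) + 34384)*(96011575/5826) = ((43 + 30060/119) + 34384)*(96011575/5826) = (35177/119 + 34384)*(96011575/5826) = (4126873/119)*(96011575/5826) = 396227576554975/693294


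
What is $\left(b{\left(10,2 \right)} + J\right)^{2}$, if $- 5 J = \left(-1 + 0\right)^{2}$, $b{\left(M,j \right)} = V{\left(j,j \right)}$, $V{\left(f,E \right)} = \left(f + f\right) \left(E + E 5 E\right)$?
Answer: $\frac{192721}{25} \approx 7708.8$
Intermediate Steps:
$V{\left(f,E \right)} = 2 f \left(E + 5 E^{2}\right)$ ($V{\left(f,E \right)} = 2 f \left(E + 5 E E\right) = 2 f \left(E + 5 E^{2}\right)$)
$b{\left(M,j \right)} = 2 j^{2} \left(1 + 5 j\right)$ ($b{\left(M,j \right)} = 2 j j \left(1 + 5 j\right) = 2 j^{2} \left(1 + 5 j\right)$)
$J = - \frac{1}{5}$ ($J = - \frac{\left(-1 + 0\right)^{2}}{5} = - \frac{\left(-1\right)^{2}}{5} = \left(- \frac{1}{5}\right) 1 = - \frac{1}{5} \approx -0.2$)
$\left(b{\left(10,2 \right)} + J\right)^{2} = \left(2^{2} \left(2 + 10 \cdot 2\right) - \frac{1}{5}\right)^{2} = \left(4 \left(2 + 20\right) - \frac{1}{5}\right)^{2} = \left(4 \cdot 22 - \frac{1}{5}\right)^{2} = \left(88 - \frac{1}{5}\right)^{2} = \left(\frac{439}{5}\right)^{2} = \frac{192721}{25}$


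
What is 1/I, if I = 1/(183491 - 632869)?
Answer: -449378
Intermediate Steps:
I = -1/449378 (I = 1/(-449378) = -1/449378 ≈ -2.2253e-6)
1/I = 1/(-1/449378) = -449378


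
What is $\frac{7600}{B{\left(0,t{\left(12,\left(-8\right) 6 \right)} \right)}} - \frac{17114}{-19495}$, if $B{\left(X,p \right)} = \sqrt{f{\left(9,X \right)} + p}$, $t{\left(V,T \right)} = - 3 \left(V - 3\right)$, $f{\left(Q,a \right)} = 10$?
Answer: $\frac{17114}{19495} - \frac{7600 i \sqrt{17}}{17} \approx 0.87787 - 1843.3 i$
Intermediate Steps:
$t{\left(V,T \right)} = 9 - 3 V$ ($t{\left(V,T \right)} = - 3 \left(-3 + V\right) = 9 - 3 V$)
$B{\left(X,p \right)} = \sqrt{10 + p}$
$\frac{7600}{B{\left(0,t{\left(12,\left(-8\right) 6 \right)} \right)}} - \frac{17114}{-19495} = \frac{7600}{\sqrt{10 + \left(9 - 36\right)}} - \frac{17114}{-19495} = \frac{7600}{\sqrt{10 + \left(9 - 36\right)}} - - \frac{17114}{19495} = \frac{7600}{\sqrt{10 - 27}} + \frac{17114}{19495} = \frac{7600}{\sqrt{-17}} + \frac{17114}{19495} = \frac{7600}{i \sqrt{17}} + \frac{17114}{19495} = 7600 \left(- \frac{i \sqrt{17}}{17}\right) + \frac{17114}{19495} = - \frac{7600 i \sqrt{17}}{17} + \frac{17114}{19495} = \frac{17114}{19495} - \frac{7600 i \sqrt{17}}{17}$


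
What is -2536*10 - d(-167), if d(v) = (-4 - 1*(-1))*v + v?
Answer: -25694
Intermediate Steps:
d(v) = -2*v (d(v) = (-4 + 1)*v + v = -3*v + v = -2*v)
-2536*10 - d(-167) = -2536*10 - (-2)*(-167) = -25360 - 1*334 = -25360 - 334 = -25694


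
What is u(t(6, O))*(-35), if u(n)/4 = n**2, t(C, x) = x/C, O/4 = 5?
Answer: -14000/9 ≈ -1555.6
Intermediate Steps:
O = 20 (O = 4*5 = 20)
u(n) = 4*n**2
u(t(6, O))*(-35) = (4*(20/6)**2)*(-35) = (4*(20*(1/6))**2)*(-35) = (4*(10/3)**2)*(-35) = (4*(100/9))*(-35) = (400/9)*(-35) = -14000/9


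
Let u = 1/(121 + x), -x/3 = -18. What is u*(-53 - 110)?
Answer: -163/175 ≈ -0.93143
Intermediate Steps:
x = 54 (x = -3*(-18) = 54)
u = 1/175 (u = 1/(121 + 54) = 1/175 ≈ 0.0057143)
u*(-53 - 110) = (-53 - 110)/175 = (1/175)*(-163) = -163/175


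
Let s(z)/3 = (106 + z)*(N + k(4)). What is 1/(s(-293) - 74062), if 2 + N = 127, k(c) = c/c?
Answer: -1/144748 ≈ -6.9086e-6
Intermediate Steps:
k(c) = 1
N = 125 (N = -2 + 127 = 125)
s(z) = 40068 + 378*z (s(z) = 3*((106 + z)*(125 + 1)) = 3*((106 + z)*126) = 3*(13356 + 126*z) = 40068 + 378*z)
1/(s(-293) - 74062) = 1/((40068 + 378*(-293)) - 74062) = 1/((40068 - 110754) - 74062) = 1/(-70686 - 74062) = 1/(-144748) = -1/144748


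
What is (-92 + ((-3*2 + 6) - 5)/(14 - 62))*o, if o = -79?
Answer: 348469/48 ≈ 7259.8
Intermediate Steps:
(-92 + ((-3*2 + 6) - 5)/(14 - 62))*o = (-92 + ((-3*2 + 6) - 5)/(14 - 62))*(-79) = (-92 + ((-6 + 6) - 5)/(-48))*(-79) = (-92 + (0 - 5)*(-1/48))*(-79) = (-92 - 5*(-1/48))*(-79) = (-92 + 5/48)*(-79) = -4411/48*(-79) = 348469/48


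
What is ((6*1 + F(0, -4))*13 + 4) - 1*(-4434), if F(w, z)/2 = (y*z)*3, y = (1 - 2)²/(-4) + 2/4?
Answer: 4438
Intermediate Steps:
y = ¼ (y = (-1)²*(-¼) + 2*(¼) = 1*(-¼) + ½ = -¼ + ½ = ¼ ≈ 0.25000)
F(w, z) = 3*z/2 (F(w, z) = 2*((z/4)*3) = 2*(3*z/4) = 3*z/2)
((6*1 + F(0, -4))*13 + 4) - 1*(-4434) = ((6*1 + (3/2)*(-4))*13 + 4) - 1*(-4434) = ((6 - 6)*13 + 4) + 4434 = (0*13 + 4) + 4434 = (0 + 4) + 4434 = 4 + 4434 = 4438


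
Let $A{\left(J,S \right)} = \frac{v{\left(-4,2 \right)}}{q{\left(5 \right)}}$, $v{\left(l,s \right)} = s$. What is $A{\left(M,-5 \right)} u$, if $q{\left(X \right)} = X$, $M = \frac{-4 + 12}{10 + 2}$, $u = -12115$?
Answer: $-4846$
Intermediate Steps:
$M = \frac{2}{3}$ ($M = \frac{8}{12} = 8 \cdot \frac{1}{12} = \frac{2}{3} \approx 0.66667$)
$A{\left(J,S \right)} = \frac{2}{5}$
$A{\left(M,-5 \right)} u = \frac{2}{5} \left(-12115\right) = -4846$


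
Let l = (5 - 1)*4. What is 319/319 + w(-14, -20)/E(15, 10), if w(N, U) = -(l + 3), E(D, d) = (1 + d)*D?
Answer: 146/165 ≈ 0.88485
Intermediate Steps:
l = 16 (l = 4*4 = 16)
E(D, d) = D*(1 + d)
w(N, U) = -19 (w(N, U) = -(16 + 3) = -1*19 = -19)
319/319 + w(-14, -20)/E(15, 10) = 319/319 - 19*1/(15*(1 + 10)) = 319*(1/319) - 19/(15*11) = 1 - 19/165 = 146/165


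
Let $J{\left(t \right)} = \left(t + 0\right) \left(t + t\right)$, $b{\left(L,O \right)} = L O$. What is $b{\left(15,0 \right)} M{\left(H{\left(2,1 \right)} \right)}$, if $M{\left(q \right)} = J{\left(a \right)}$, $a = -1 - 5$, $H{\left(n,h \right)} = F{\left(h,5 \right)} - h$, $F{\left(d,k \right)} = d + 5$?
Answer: $0$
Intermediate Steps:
$F{\left(d,k \right)} = 5 + d$
$H{\left(n,h \right)} = 5$ ($H{\left(n,h \right)} = \left(5 + h\right) - h = 5$)
$a = -6$
$J{\left(t \right)} = 2 t^{2}$ ($J{\left(t \right)} = t 2 t = 2 t^{2}$)
$M{\left(q \right)} = 72$ ($M{\left(q \right)} = 2 \left(-6\right)^{2} = 2 \cdot 36 = 72$)
$b{\left(15,0 \right)} M{\left(H{\left(2,1 \right)} \right)} = 15 \cdot 0 \cdot 72 = 0 \cdot 72 = 0$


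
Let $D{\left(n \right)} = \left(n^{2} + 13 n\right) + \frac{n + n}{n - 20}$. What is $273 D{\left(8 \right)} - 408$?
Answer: $45092$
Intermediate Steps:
$D{\left(n \right)} = n^{2} + 13 n + \frac{2 n}{-20 + n}$ ($D{\left(n \right)} = \left(n^{2} + 13 n\right) + \frac{2 n}{-20 + n} = n^{2} + 13 n + \frac{2 n}{-20 + n}$)
$273 D{\left(8 \right)} - 408 = 273 \frac{8 \left(-258 + 8^{2} - 56\right)}{-20 + 8} - 408 = 273 \frac{8 \left(-258 + 64 - 56\right)}{-12} - 408 = 273 \cdot 8 \left(- \frac{1}{12}\right) \left(-250\right) - 408 = 273 \cdot \frac{500}{3} - 408 = 45500 - 408 = 45092$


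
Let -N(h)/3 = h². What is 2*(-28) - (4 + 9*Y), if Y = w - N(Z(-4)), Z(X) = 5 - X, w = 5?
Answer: -2292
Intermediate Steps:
N(h) = -3*h²
Y = 248 (Y = 5 - (-3)*(5 - 1*(-4))² = 5 - (-3)*(5 + 4)² = 5 - (-3)*9² = 5 - (-3)*81 = 5 - 1*(-243) = 5 + 243 = 248)
2*(-28) - (4 + 9*Y) = 2*(-28) - (4 + 9*248) = -56 - (4 + 2232) = -56 - 1*2236 = -56 - 2236 = -2292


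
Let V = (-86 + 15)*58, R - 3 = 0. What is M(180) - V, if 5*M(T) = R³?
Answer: 20617/5 ≈ 4123.4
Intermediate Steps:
R = 3 (R = 3 + 0 = 3)
M(T) = 27/5 (M(T) = (⅕)*3³ = (⅕)*27 = 27/5)
V = -4118 (V = -71*58 = -4118)
M(180) - V = 27/5 - 1*(-4118) = 27/5 + 4118 = 20617/5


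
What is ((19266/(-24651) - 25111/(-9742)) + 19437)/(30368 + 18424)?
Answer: 1556075896081/3905800283088 ≈ 0.39840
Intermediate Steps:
((19266/(-24651) - 25111/(-9742)) + 19437)/(30368 + 18424) = ((19266*(-1/24651) - 25111*(-1/9742)) + 19437)/48792 = ((-6422/8217 + 25111/9742) + 19437)*(1/48792) = (143773963/80050014 + 19437)*(1/48792) = (1556075896081/80050014)*(1/48792) = 1556075896081/3905800283088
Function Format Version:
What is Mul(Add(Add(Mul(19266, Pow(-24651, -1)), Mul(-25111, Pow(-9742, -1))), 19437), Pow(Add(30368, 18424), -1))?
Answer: Rational(1556075896081, 3905800283088) ≈ 0.39840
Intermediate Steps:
Mul(Add(Add(Mul(19266, Pow(-24651, -1)), Mul(-25111, Pow(-9742, -1))), 19437), Pow(Add(30368, 18424), -1)) = Mul(Add(Add(Mul(19266, Rational(-1, 24651)), Mul(-25111, Rational(-1, 9742))), 19437), Pow(48792, -1)) = Mul(Add(Add(Rational(-6422, 8217), Rational(25111, 9742)), 19437), Rational(1, 48792)) = Mul(Add(Rational(143773963, 80050014), 19437), Rational(1, 48792)) = Mul(Rational(1556075896081, 80050014), Rational(1, 48792)) = Rational(1556075896081, 3905800283088)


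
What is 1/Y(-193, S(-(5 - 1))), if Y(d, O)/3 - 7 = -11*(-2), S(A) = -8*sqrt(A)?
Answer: 1/87 ≈ 0.011494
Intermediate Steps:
Y(d, O) = 87 (Y(d, O) = 21 + 3*(-11*(-2)) = 21 + 3*22 = 21 + 66 = 87)
1/Y(-193, S(-(5 - 1))) = 1/87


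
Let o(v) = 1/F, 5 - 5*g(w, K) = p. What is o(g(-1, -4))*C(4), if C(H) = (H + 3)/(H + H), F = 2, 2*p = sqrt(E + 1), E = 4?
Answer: 7/16 ≈ 0.43750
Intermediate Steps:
p = sqrt(5)/2 (p = sqrt(4 + 1)/2 = sqrt(5)/2 ≈ 1.1180)
C(H) = (3 + H)/(2*H) (C(H) = (3 + H)/((2*H)) = (3 + H)*(1/(2*H)) = (3 + H)/(2*H))
g(w, K) = 1 - sqrt(5)/10
o(v) = 1/2
o(g(-1, -4))*C(4) = ((1/2)*(3 + 4)/4)/2 = ((1/2)*(1/4)*7)/2 = (1/2)*(7/8) = 7/16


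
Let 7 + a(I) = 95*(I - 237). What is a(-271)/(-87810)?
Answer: 16089/29270 ≈ 0.54967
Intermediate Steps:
a(I) = -22522 + 95*I (a(I) = -7 + 95*(I - 237) = -7 + 95*(-237 + I) = -7 + (-22515 + 95*I) = -22522 + 95*I)
a(-271)/(-87810) = (-22522 + 95*(-271))/(-87810) = (-22522 - 25745)*(-1/87810) = -48267*(-1/87810) = 16089/29270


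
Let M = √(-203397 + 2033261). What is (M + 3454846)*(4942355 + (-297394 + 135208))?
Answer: 16514747748974 + 9560338*√457466 ≈ 1.6521e+13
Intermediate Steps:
M = 2*√457466 (M = √1829864 = 2*√457466 ≈ 1352.7)
(M + 3454846)*(4942355 + (-297394 + 135208)) = (2*√457466 + 3454846)*(4942355 + (-297394 + 135208)) = (3454846 + 2*√457466)*(4942355 - 162186) = (3454846 + 2*√457466)*4780169 = 16514747748974 + 9560338*√457466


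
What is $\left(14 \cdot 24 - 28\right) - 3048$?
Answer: $-2740$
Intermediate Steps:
$\left(14 \cdot 24 - 28\right) - 3048 = \left(336 - 28\right) - 3048 = 308 - 3048 = -2740$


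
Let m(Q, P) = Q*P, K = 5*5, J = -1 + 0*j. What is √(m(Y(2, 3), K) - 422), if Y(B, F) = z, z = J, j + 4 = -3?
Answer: I*√447 ≈ 21.142*I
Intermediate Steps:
j = -7 (j = -4 - 3 = -7)
J = -1 (J = -1 + 0*(-7) = -1 + 0 = -1)
z = -1
K = 25
Y(B, F) = -1
m(Q, P) = P*Q
√(m(Y(2, 3), K) - 422) = √(25*(-1) - 422) = √(-25 - 422) = √(-447) = I*√447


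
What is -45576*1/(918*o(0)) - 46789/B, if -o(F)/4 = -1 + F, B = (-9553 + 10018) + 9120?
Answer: -39688/2295 ≈ -17.293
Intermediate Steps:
B = 9585 (B = 465 + 9120 = 9585)
o(F) = 4 - 4*F (o(F) = -4*(-1 + F) = 4 - 4*F)
-45576*1/(918*o(0)) - 46789/B = -45576*1/(918*(4 - 4*0)) - 46789/9585 = -45576*1/(918*(4 + 0)) - 46789*1/9585 = -45576/(918*4) - 659/135 = -45576/3672 - 659/135 = -45576*1/3672 - 659/135 = -211/17 - 659/135 = -39688/2295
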